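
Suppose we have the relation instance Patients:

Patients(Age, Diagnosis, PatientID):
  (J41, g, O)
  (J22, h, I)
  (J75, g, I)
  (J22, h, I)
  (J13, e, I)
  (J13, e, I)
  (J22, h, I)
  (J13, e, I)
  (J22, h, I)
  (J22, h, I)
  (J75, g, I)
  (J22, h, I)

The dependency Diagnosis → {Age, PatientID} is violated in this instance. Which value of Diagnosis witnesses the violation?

g

Diagnosis=g: 3 rows → {Age,PatientID} takes values {(J41, O), (J75, I)} — violation
Diagnosis=h: 6 rows → {Age,PatientID} = (J22, I), (J22, I), (J22, I), (J22, I), (J22, I), (J22, I) ✓
Diagnosis=e: 3 rows → {Age,PatientID} = (J13, I), (J13, I), (J13, I) ✓
The only Diagnosis value with inconsistent RHS is Diagnosis=g.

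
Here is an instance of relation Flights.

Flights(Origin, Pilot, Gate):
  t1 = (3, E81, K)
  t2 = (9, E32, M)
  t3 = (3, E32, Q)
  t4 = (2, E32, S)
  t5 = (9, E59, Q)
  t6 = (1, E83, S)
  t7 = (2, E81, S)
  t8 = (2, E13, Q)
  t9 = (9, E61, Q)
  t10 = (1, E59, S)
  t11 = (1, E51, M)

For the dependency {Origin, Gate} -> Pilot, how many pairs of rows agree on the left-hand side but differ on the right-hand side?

(Origin=2, Gate=S): violating pairs (4,7) — 1 pair.
(Origin=9, Gate=Q): violating pairs (5,9) — 1 pair.
(Origin=1, Gate=S): violating pairs (6,10) — 1 pair.

3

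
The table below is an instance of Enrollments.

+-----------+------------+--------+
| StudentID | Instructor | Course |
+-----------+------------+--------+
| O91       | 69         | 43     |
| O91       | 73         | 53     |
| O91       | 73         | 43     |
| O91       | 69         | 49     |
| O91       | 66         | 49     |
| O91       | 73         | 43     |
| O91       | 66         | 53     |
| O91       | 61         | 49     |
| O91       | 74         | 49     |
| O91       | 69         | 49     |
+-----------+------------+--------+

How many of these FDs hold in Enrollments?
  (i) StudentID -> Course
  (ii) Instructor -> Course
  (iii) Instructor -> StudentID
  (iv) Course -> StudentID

(i) StudentID -> Course: StudentID=O91: 10 rows → Course takes values {43, 53, 49} — violation — fails.
(ii) Instructor -> Course: Instructor=69: 3 rows → Course takes values {43, 49} — violation; Instructor=73: 3 rows → Course takes values {53, 43} — violation; Instructor=66: 2 rows → Course takes values {49, 53} — violation — fails.
(iii) Instructor -> StudentID: every LHS value maps to a single RHS value — holds.
(iv) Course -> StudentID: every LHS value maps to a single RHS value — holds.
2 of the 4 dependencies hold.

2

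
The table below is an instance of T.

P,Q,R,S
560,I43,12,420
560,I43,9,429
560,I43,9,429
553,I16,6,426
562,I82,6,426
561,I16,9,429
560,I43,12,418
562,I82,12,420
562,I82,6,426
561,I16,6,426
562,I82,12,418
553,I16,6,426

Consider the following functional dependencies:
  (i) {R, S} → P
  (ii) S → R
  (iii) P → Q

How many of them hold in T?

(i) {R, S} → P: (R=12, S=420): 2 rows → P takes values {560, 562} — violation; (R=9, S=429): 3 rows → P takes values {560, 561} — violation; (R=6, S=426): 5 rows → P takes values {553, 562, 561} — violation; (R=12, S=418): 2 rows → P takes values {560, 562} — violation — fails.
(ii) S → R: every LHS value maps to a single RHS value — holds.
(iii) P → Q: every LHS value maps to a single RHS value — holds.
2 of the 3 dependencies hold.

2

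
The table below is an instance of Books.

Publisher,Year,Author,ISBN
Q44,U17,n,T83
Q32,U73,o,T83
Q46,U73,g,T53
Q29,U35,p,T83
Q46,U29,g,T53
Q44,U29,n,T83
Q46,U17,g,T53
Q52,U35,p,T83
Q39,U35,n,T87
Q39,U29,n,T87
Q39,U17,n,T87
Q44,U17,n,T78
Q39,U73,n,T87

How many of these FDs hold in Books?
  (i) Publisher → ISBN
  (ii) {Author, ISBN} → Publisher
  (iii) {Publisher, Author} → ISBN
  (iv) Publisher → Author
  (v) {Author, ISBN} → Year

1

(i) Publisher → ISBN: Publisher=Q44: 3 rows → ISBN takes values {T83, T78} — violation — fails.
(ii) {Author, ISBN} → Publisher: (Author=p, ISBN=T83): 2 rows → Publisher takes values {Q29, Q52} — violation — fails.
(iii) {Publisher, Author} → ISBN: (Publisher=Q44, Author=n): 3 rows → ISBN takes values {T83, T78} — violation — fails.
(iv) Publisher → Author: every LHS value maps to a single RHS value — holds.
(v) {Author, ISBN} → Year: (Author=n, ISBN=T83): 2 rows → Year takes values {U17, U29} — violation; (Author=g, ISBN=T53): 3 rows → Year takes values {U73, U29, U17} — violation; (Author=n, ISBN=T87): 4 rows → Year takes values {U35, U29, U17, U73} — violation — fails.
1 of the 5 dependencies holds.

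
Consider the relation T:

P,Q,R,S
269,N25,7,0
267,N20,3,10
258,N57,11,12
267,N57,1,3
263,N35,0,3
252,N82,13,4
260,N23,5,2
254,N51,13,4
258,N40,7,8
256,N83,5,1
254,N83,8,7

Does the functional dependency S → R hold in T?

No

S=0: 1 row → R = 7 ✓
S=10: 1 row → R = 3 ✓
S=12: 1 row → R = 11 ✓
S=3: 2 rows → R takes values {1, 0} — violation
S=4: 2 rows → R = 13, 13 ✓
S=2: 1 row → R = 5 ✓
S=8: 1 row → R = 7 ✓
S=1: 1 row → R = 5 ✓
S=7: 1 row → R = 8 ✓
Two rows agree on S but differ on R, so S → R does not hold.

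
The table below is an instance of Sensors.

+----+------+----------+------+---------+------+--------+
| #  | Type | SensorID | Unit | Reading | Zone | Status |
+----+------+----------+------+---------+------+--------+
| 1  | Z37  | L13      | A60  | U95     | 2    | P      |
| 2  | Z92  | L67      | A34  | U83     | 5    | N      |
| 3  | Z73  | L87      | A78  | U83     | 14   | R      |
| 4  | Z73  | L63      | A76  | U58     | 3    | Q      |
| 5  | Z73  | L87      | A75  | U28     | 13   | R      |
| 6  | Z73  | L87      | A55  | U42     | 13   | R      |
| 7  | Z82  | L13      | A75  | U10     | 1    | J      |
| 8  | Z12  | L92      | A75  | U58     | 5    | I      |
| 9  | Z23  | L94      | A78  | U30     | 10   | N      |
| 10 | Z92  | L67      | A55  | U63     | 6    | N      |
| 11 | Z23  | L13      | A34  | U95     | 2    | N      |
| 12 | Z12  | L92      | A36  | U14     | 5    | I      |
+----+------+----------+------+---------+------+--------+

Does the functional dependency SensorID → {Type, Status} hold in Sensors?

SensorID=L13: rows 1, 7, 11 → {Type,Status} takes values {(Z37, P), (Z82, J), (Z23, N)} — violation
SensorID=L67: rows 2, 10 → {Type,Status} = (Z92, N), (Z92, N) ✓
SensorID=L87: rows 3, 5, 6 → {Type,Status} = (Z73, R), (Z73, R), (Z73, R) ✓
SensorID=L63: row 4 → {Type,Status} = (Z73, Q) ✓
SensorID=L92: rows 8, 12 → {Type,Status} = (Z12, I), (Z12, I) ✓
SensorID=L94: row 9 → {Type,Status} = (Z23, N) ✓
Two rows agree on SensorID but differ on {Type, Status}, so SensorID → {Type, Status} does not hold.

No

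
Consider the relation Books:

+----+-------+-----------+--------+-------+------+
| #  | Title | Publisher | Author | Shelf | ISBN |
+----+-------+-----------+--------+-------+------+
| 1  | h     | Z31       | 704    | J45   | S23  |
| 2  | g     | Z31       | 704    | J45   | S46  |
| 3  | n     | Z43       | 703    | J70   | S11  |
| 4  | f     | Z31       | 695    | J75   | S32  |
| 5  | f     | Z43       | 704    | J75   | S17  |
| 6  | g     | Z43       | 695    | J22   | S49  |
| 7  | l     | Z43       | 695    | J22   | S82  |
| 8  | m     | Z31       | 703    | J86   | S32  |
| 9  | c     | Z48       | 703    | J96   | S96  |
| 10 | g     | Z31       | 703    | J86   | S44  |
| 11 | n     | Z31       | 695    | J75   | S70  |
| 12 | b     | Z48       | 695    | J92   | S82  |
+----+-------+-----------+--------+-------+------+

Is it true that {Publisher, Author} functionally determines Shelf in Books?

Yes

(Publisher=Z31, Author=704): rows 1, 2 → Shelf = J45, J45 ✓
(Publisher=Z43, Author=703): row 3 → Shelf = J70 ✓
(Publisher=Z31, Author=695): rows 4, 11 → Shelf = J75, J75 ✓
(Publisher=Z43, Author=704): row 5 → Shelf = J75 ✓
(Publisher=Z43, Author=695): rows 6, 7 → Shelf = J22, J22 ✓
(Publisher=Z31, Author=703): rows 8, 10 → Shelf = J86, J86 ✓
(Publisher=Z48, Author=703): row 9 → Shelf = J96 ✓
(Publisher=Z48, Author=695): row 12 → Shelf = J92 ✓
Every {Publisher, Author} value is associated with a single Shelf value, so {Publisher, Author} → Shelf holds.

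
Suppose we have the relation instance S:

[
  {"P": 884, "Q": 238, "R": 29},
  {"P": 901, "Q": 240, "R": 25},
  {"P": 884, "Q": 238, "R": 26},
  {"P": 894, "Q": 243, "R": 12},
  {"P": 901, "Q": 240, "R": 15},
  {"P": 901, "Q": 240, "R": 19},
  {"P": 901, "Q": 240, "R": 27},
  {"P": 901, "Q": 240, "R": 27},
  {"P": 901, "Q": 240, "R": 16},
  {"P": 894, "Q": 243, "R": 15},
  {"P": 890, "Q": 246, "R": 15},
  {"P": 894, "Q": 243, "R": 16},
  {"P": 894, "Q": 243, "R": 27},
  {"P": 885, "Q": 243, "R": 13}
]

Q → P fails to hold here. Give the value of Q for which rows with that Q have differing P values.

Q=238: 2 rows → P = 884, 884 ✓
Q=240: 6 rows → P = 901, 901, 901, 901, 901, 901 ✓
Q=243: 5 rows → P takes values {894, 885} — violation
Q=246: 1 row → P = 890 ✓
The only Q value with inconsistent P is Q=243.

243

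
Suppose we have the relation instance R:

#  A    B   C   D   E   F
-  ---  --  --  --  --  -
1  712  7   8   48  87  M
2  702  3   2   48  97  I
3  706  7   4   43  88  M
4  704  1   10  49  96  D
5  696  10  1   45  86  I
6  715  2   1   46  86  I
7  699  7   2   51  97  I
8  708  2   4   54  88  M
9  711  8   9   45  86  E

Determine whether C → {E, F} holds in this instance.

C=8: row 1 → {E,F} = (87, M) ✓
C=2: rows 2, 7 → {E,F} = (97, I), (97, I) ✓
C=4: rows 3, 8 → {E,F} = (88, M), (88, M) ✓
C=10: row 4 → {E,F} = (96, D) ✓
C=1: rows 5, 6 → {E,F} = (86, I), (86, I) ✓
C=9: row 9 → {E,F} = (86, E) ✓
Every C value is associated with a single {E, F} value, so C → {E, F} holds.

Yes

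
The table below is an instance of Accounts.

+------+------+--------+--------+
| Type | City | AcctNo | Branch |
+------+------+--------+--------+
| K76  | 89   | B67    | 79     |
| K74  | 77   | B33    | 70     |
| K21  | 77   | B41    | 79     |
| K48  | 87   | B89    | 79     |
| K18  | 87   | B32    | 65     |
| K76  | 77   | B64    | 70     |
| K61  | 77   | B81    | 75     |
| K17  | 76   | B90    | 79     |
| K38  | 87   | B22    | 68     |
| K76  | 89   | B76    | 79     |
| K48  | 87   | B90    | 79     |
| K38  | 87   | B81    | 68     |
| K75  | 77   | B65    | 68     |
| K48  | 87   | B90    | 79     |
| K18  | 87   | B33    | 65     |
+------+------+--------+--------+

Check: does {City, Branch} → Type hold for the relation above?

(City=89, Branch=79): 2 rows → Type = K76, K76 ✓
(City=77, Branch=70): 2 rows → Type takes values {K74, K76} — violation
(City=77, Branch=79): 1 row → Type = K21 ✓
(City=87, Branch=79): 3 rows → Type = K48, K48, K48 ✓
(City=87, Branch=65): 2 rows → Type = K18, K18 ✓
(City=77, Branch=75): 1 row → Type = K61 ✓
(City=76, Branch=79): 1 row → Type = K17 ✓
(City=87, Branch=68): 2 rows → Type = K38, K38 ✓
(City=77, Branch=68): 1 row → Type = K75 ✓
Two rows agree on {City, Branch} but differ on Type, so {City, Branch} → Type does not hold.

No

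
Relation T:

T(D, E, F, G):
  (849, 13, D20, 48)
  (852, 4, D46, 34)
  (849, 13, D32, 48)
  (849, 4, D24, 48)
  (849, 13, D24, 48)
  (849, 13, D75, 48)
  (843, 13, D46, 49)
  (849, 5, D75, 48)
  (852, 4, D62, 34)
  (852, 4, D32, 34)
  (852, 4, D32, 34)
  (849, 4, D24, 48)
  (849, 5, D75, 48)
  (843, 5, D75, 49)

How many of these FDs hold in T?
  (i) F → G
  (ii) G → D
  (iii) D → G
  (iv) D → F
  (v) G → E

2

(i) F → G: F=D46: 2 rows → G takes values {34, 49} — violation; F=D32: 3 rows → G takes values {48, 34} — violation; F=D75: 4 rows → G takes values {48, 49} — violation — fails.
(ii) G → D: every LHS value maps to a single RHS value — holds.
(iii) D → G: every LHS value maps to a single RHS value — holds.
(iv) D → F: D=849: 8 rows → F takes values {D20, D32, D24, D75} — violation; D=852: 4 rows → F takes values {D46, D62, D32} — violation; D=843: 2 rows → F takes values {D46, D75} — violation — fails.
(v) G → E: G=48: 8 rows → E takes values {13, 4, 5} — violation; G=49: 2 rows → E takes values {13, 5} — violation — fails.
2 of the 5 dependencies hold.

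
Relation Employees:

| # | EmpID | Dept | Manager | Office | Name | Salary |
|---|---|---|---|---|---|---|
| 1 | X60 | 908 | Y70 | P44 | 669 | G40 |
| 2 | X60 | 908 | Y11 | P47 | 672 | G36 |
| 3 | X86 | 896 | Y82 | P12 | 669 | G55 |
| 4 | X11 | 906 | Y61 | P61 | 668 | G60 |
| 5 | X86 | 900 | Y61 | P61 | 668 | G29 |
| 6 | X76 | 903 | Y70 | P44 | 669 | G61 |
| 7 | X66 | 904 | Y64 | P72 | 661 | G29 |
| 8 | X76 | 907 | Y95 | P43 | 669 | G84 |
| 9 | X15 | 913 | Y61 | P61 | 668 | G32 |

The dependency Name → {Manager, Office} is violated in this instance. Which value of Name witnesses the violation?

Name=669: rows 1, 3, 6, 8 → {Manager,Office} takes values {(Y70, P44), (Y82, P12), (Y95, P43)} — violation
Name=672: row 2 → {Manager,Office} = (Y11, P47) ✓
Name=668: rows 4, 5, 9 → {Manager,Office} = (Y61, P61), (Y61, P61), (Y61, P61) ✓
Name=661: row 7 → {Manager,Office} = (Y64, P72) ✓
The only Name value with inconsistent RHS is Name=669.

669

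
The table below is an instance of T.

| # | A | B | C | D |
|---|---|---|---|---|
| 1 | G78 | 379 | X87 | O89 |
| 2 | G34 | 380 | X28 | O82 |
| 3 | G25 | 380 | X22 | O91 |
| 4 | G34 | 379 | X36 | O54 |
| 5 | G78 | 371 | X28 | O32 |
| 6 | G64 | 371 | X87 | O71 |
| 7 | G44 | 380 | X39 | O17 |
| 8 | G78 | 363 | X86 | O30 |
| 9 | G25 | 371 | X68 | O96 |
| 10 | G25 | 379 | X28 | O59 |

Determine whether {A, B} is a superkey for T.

Yes

All 10 rows have distinct {A, B} values, so {A, B} → (all attributes) holds and {A, B} is a superkey.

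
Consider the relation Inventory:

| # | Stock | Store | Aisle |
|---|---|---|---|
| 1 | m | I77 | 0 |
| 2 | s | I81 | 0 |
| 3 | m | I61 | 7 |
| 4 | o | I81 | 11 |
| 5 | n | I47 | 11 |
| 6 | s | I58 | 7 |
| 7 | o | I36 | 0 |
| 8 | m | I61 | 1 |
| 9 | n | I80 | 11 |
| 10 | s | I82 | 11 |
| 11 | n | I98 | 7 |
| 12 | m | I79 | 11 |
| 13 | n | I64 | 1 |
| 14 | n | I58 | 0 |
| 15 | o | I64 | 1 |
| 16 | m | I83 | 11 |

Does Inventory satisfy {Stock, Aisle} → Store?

No

(Stock=m, Aisle=0): row 1 → Store = I77 ✓
(Stock=s, Aisle=0): row 2 → Store = I81 ✓
(Stock=m, Aisle=7): row 3 → Store = I61 ✓
(Stock=o, Aisle=11): row 4 → Store = I81 ✓
(Stock=n, Aisle=11): rows 5, 9 → Store takes values {I47, I80} — violation
(Stock=s, Aisle=7): row 6 → Store = I58 ✓
(Stock=o, Aisle=0): row 7 → Store = I36 ✓
(Stock=m, Aisle=1): row 8 → Store = I61 ✓
(Stock=s, Aisle=11): row 10 → Store = I82 ✓
(Stock=n, Aisle=7): row 11 → Store = I98 ✓
(Stock=m, Aisle=11): rows 12, 16 → Store takes values {I79, I83} — violation
(Stock=n, Aisle=1): row 13 → Store = I64 ✓
(Stock=n, Aisle=0): row 14 → Store = I58 ✓
(Stock=o, Aisle=1): row 15 → Store = I64 ✓
Two rows agree on {Stock, Aisle} but differ on Store, so {Stock, Aisle} → Store does not hold.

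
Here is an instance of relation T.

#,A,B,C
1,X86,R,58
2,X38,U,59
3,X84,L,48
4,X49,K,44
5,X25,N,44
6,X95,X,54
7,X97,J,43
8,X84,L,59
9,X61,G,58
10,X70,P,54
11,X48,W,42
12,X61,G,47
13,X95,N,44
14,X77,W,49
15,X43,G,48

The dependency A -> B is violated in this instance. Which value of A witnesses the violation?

A=X86: row 1 → B = R ✓
A=X38: row 2 → B = U ✓
A=X84: rows 3, 8 → B = L, L ✓
A=X49: row 4 → B = K ✓
A=X25: row 5 → B = N ✓
A=X95: rows 6, 13 → B takes values {X, N} — violation
A=X97: row 7 → B = J ✓
A=X61: rows 9, 12 → B = G, G ✓
A=X70: row 10 → B = P ✓
A=X48: row 11 → B = W ✓
A=X77: row 14 → B = W ✓
A=X43: row 15 → B = G ✓
The only A value with inconsistent B is A=X95.

X95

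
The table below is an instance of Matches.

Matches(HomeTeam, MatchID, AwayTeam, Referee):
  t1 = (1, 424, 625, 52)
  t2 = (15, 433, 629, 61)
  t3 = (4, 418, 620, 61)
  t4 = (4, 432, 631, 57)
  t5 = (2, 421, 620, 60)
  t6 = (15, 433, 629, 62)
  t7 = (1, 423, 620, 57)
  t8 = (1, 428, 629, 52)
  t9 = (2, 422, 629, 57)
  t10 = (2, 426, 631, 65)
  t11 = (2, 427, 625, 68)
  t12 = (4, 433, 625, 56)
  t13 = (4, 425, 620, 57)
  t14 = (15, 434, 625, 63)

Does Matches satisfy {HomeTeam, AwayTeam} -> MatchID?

(HomeTeam=1, AwayTeam=625): row 1 → MatchID = 424 ✓
(HomeTeam=15, AwayTeam=629): rows 2, 6 → MatchID = 433, 433 ✓
(HomeTeam=4, AwayTeam=620): rows 3, 13 → MatchID takes values {418, 425} — violation
(HomeTeam=4, AwayTeam=631): row 4 → MatchID = 432 ✓
(HomeTeam=2, AwayTeam=620): row 5 → MatchID = 421 ✓
(HomeTeam=1, AwayTeam=620): row 7 → MatchID = 423 ✓
(HomeTeam=1, AwayTeam=629): row 8 → MatchID = 428 ✓
(HomeTeam=2, AwayTeam=629): row 9 → MatchID = 422 ✓
(HomeTeam=2, AwayTeam=631): row 10 → MatchID = 426 ✓
(HomeTeam=2, AwayTeam=625): row 11 → MatchID = 427 ✓
(HomeTeam=4, AwayTeam=625): row 12 → MatchID = 433 ✓
(HomeTeam=15, AwayTeam=625): row 14 → MatchID = 434 ✓
Two rows agree on {HomeTeam, AwayTeam} but differ on MatchID, so {HomeTeam, AwayTeam} -> MatchID does not hold.

No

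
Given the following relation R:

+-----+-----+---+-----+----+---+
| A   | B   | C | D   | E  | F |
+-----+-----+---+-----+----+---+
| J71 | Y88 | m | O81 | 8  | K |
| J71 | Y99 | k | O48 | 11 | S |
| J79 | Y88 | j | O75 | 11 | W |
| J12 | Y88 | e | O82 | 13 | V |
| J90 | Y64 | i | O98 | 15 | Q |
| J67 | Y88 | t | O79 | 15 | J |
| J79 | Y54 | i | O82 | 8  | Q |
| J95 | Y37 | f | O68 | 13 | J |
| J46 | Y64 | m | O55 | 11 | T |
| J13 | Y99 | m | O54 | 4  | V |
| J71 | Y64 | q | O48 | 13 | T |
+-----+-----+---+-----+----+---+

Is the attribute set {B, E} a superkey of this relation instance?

All 11 rows have distinct {B, E} values, so {B, E} → (all attributes) holds and {B, E} is a superkey.

Yes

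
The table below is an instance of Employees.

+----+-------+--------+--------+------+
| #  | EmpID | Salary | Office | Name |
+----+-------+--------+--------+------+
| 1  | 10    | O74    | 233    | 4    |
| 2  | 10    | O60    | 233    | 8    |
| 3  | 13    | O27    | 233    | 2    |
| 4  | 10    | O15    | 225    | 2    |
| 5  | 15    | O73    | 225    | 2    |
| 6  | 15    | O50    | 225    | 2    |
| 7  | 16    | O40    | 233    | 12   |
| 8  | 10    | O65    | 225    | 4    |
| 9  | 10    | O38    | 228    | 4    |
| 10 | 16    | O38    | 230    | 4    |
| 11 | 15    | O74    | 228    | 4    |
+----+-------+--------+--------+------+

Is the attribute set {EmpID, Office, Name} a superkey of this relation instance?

No

Rows 5 and 6 have the same {EmpID, Office, Name} value (EmpID=15, Office=225, Name=2) but are distinct tuples, so {EmpID, Office, Name} does not determine every attribute — not a superkey.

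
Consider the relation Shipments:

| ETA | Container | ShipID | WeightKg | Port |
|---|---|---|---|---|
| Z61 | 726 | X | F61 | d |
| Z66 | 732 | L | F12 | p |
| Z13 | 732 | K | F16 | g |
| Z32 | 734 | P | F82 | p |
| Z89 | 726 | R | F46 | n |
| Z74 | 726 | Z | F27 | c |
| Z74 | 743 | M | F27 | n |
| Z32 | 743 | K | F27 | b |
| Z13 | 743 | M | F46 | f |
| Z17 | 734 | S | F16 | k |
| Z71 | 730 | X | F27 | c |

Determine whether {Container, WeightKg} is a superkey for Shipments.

No

Two distinct rows share (Container=743, WeightKg=F27), so {Container, WeightKg} does not determine every attribute — not a superkey.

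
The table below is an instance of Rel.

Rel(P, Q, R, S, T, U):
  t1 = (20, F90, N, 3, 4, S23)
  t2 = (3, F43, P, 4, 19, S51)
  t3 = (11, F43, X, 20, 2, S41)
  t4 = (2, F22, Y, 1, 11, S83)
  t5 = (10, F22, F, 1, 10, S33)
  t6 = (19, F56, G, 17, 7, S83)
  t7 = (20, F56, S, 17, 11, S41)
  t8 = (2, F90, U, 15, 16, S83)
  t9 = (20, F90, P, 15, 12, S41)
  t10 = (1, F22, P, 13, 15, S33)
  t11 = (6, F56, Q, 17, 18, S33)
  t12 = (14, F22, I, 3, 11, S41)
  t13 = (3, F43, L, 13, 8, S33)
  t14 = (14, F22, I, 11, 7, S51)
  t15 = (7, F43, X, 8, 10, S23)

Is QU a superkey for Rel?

Rows 5 and 10 have the same QU value (Q=F22, U=S33) but are distinct tuples, so QU does not determine every attribute — not a superkey.

No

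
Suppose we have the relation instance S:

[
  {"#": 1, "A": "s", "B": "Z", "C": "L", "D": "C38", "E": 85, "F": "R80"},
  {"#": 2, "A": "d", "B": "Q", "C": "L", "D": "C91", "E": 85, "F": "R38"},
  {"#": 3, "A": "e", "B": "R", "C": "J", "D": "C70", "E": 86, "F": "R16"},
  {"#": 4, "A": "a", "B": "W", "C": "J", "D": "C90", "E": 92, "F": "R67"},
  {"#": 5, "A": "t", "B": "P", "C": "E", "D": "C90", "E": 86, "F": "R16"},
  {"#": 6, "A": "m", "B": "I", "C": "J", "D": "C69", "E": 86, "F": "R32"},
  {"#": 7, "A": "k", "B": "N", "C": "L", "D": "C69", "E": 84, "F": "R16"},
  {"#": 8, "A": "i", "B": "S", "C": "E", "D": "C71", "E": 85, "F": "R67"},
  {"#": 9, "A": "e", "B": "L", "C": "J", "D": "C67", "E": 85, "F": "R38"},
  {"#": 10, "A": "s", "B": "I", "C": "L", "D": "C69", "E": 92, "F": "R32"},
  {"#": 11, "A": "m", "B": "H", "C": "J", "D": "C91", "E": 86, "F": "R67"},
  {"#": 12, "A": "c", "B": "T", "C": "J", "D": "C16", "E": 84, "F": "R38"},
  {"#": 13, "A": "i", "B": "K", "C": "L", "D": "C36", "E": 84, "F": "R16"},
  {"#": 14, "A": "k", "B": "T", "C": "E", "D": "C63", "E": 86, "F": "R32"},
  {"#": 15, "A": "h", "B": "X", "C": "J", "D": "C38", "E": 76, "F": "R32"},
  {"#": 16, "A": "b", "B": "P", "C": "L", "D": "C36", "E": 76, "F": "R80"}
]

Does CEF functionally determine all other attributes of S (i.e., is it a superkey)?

Rows 7 and 13 have the same CEF value (C=L, E=84, F=R16) but are distinct tuples, so CEF does not determine every attribute — not a superkey.

No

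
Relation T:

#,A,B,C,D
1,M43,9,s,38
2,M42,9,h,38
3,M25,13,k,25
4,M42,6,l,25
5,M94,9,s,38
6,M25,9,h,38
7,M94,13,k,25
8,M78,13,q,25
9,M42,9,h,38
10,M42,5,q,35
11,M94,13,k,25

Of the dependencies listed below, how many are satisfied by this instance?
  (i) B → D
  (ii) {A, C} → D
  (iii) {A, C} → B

(i) B → D: every LHS value maps to a single RHS value — holds.
(ii) {A, C} → D: every LHS value maps to a single RHS value — holds.
(iii) {A, C} → B: every LHS value maps to a single RHS value — holds.
3 of the 3 dependencies hold.

3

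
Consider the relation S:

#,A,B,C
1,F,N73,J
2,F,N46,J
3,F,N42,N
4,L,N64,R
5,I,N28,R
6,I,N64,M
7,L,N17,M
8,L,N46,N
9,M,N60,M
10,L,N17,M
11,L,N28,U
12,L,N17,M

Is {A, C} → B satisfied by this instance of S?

No

(A=F, C=J): rows 1, 2 → B takes values {N73, N46} — violation
(A=F, C=N): row 3 → B = N42 ✓
(A=L, C=R): row 4 → B = N64 ✓
(A=I, C=R): row 5 → B = N28 ✓
(A=I, C=M): row 6 → B = N64 ✓
(A=L, C=M): rows 7, 10, 12 → B = N17, N17, N17 ✓
(A=L, C=N): row 8 → B = N46 ✓
(A=M, C=M): row 9 → B = N60 ✓
(A=L, C=U): row 11 → B = N28 ✓
Two rows agree on {A, C} but differ on B, so {A, C} → B does not hold.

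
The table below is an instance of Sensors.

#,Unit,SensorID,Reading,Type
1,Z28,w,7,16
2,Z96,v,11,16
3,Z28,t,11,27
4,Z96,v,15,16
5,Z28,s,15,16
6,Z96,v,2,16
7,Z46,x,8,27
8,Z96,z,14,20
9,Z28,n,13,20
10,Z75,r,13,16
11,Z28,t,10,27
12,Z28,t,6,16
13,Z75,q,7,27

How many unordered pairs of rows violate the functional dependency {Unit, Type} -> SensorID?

3

(Unit=Z28, Type=16): violating pairs (1,5), (1,12), (5,12) — 3 pairs.
(Unit=Z96, Type=16): all 3 rows agree on SensorID — 0 pairs.
(Unit=Z28, Type=27): all 2 rows agree on SensorID — 0 pairs.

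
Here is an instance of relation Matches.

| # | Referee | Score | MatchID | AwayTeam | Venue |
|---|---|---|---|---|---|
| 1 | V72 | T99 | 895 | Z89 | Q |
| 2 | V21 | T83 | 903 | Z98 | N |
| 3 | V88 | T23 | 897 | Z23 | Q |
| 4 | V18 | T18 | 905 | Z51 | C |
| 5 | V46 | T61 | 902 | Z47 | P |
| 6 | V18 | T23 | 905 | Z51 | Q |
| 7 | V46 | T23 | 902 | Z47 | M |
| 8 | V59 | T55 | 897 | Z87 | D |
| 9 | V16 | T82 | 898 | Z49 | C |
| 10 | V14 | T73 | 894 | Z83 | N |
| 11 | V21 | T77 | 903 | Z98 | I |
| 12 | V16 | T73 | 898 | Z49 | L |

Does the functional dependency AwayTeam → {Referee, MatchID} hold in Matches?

Yes

AwayTeam=Z89: row 1 → {Referee,MatchID} = (V72, 895) ✓
AwayTeam=Z98: rows 2, 11 → {Referee,MatchID} = (V21, 903), (V21, 903) ✓
AwayTeam=Z23: row 3 → {Referee,MatchID} = (V88, 897) ✓
AwayTeam=Z51: rows 4, 6 → {Referee,MatchID} = (V18, 905), (V18, 905) ✓
AwayTeam=Z47: rows 5, 7 → {Referee,MatchID} = (V46, 902), (V46, 902) ✓
AwayTeam=Z87: row 8 → {Referee,MatchID} = (V59, 897) ✓
AwayTeam=Z49: rows 9, 12 → {Referee,MatchID} = (V16, 898), (V16, 898) ✓
AwayTeam=Z83: row 10 → {Referee,MatchID} = (V14, 894) ✓
Every AwayTeam value is associated with a single {Referee, MatchID} value, so AwayTeam → {Referee, MatchID} holds.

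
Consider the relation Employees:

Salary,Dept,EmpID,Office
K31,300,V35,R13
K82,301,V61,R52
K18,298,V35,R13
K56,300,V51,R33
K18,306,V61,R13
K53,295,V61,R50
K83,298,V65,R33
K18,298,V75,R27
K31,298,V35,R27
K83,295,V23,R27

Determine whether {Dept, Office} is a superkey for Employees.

No

Two distinct rows share (Dept=298, Office=R27), so {Dept, Office} does not determine every attribute — not a superkey.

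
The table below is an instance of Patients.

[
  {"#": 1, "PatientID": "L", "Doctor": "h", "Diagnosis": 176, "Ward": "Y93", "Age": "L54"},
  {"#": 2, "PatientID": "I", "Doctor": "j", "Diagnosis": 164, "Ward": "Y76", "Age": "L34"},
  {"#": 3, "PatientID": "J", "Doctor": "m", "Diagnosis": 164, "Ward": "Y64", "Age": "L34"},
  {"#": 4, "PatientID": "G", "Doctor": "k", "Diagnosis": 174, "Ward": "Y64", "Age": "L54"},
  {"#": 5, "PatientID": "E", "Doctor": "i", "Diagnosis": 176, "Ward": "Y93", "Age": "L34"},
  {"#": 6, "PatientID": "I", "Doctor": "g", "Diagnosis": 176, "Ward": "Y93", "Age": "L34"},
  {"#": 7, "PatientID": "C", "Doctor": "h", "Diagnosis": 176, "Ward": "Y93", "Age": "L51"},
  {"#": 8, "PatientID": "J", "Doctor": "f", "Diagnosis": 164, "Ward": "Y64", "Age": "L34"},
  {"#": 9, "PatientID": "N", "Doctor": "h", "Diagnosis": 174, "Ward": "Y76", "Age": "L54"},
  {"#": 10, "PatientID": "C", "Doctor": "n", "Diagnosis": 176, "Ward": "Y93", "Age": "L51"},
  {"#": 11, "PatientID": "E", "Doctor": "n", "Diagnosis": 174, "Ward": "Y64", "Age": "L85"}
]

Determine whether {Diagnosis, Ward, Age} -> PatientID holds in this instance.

(Diagnosis=176, Ward=Y93, Age=L54): row 1 → PatientID = L ✓
(Diagnosis=164, Ward=Y76, Age=L34): row 2 → PatientID = I ✓
(Diagnosis=164, Ward=Y64, Age=L34): rows 3, 8 → PatientID = J, J ✓
(Diagnosis=174, Ward=Y64, Age=L54): row 4 → PatientID = G ✓
(Diagnosis=176, Ward=Y93, Age=L34): rows 5, 6 → PatientID takes values {E, I} — violation
(Diagnosis=176, Ward=Y93, Age=L51): rows 7, 10 → PatientID = C, C ✓
(Diagnosis=174, Ward=Y76, Age=L54): row 9 → PatientID = N ✓
(Diagnosis=174, Ward=Y64, Age=L85): row 11 → PatientID = E ✓
Two rows agree on {Diagnosis, Ward, Age} but differ on PatientID, so {Diagnosis, Ward, Age} -> PatientID does not hold.

No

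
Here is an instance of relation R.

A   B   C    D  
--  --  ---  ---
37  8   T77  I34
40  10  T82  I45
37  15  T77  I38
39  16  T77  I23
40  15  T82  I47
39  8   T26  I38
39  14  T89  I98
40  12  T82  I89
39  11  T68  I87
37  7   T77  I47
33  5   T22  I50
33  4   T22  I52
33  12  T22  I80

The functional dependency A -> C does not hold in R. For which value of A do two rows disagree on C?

A=37: 3 rows → C = T77, T77, T77 ✓
A=40: 3 rows → C = T82, T82, T82 ✓
A=39: 4 rows → C takes values {T77, T26, T89, T68} — violation
A=33: 3 rows → C = T22, T22, T22 ✓
The only A value with inconsistent C is A=39.

39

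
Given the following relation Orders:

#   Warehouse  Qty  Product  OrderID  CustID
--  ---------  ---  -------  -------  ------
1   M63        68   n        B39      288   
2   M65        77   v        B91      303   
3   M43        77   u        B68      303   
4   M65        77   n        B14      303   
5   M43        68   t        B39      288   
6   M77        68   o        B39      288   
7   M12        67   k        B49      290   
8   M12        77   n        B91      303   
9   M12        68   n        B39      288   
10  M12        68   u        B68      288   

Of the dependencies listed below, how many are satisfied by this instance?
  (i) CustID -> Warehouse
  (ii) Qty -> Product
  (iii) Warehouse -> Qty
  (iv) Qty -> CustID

(i) CustID -> Warehouse: CustID=288: rows 1, 5, 6, 9, 10 → Warehouse takes values {M63, M43, M77, M12} — violation; CustID=303: rows 2, 3, 4, 8 → Warehouse takes values {M65, M43, M12} — violation — fails.
(ii) Qty -> Product: Qty=68: rows 1, 5, 6, 9, 10 → Product takes values {n, t, o, u} — violation; Qty=77: rows 2, 3, 4, 8 → Product takes values {v, u, n} — violation — fails.
(iii) Warehouse -> Qty: Warehouse=M43: rows 3, 5 → Qty takes values {77, 68} — violation; Warehouse=M12: rows 7, 8, 9, 10 → Qty takes values {67, 77, 68} — violation — fails.
(iv) Qty -> CustID: every LHS value maps to a single RHS value — holds.
1 of the 4 dependencies holds.

1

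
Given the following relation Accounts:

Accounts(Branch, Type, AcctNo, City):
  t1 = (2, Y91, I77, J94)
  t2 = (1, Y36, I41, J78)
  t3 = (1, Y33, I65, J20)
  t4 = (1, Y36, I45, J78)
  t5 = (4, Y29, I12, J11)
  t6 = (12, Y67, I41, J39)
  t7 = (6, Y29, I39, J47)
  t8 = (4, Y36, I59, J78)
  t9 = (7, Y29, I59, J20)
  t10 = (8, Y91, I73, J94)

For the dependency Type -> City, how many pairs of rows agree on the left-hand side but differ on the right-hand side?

3

Type=Y91: all 2 rows agree on City — 0 pairs.
Type=Y36: all 3 rows agree on City — 0 pairs.
Type=Y29: violating pairs (5,7), (5,9), (7,9) — 3 pairs.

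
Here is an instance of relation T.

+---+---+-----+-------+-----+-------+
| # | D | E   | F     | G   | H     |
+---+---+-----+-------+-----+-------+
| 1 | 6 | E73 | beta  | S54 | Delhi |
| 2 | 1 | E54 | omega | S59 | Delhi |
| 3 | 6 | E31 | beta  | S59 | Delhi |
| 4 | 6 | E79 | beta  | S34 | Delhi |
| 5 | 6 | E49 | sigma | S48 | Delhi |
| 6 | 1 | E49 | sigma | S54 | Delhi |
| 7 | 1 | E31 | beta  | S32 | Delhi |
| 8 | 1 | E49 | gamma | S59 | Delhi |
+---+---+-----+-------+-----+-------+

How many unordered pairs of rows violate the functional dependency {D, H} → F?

9

(D=6, H=Delhi): violating pairs (1,5), (3,5), (4,5) — 3 pairs.
(D=1, H=Delhi): violating pairs (2,6), (2,7), (2,8), (6,7), (6,8), (7,8) — 6 pairs.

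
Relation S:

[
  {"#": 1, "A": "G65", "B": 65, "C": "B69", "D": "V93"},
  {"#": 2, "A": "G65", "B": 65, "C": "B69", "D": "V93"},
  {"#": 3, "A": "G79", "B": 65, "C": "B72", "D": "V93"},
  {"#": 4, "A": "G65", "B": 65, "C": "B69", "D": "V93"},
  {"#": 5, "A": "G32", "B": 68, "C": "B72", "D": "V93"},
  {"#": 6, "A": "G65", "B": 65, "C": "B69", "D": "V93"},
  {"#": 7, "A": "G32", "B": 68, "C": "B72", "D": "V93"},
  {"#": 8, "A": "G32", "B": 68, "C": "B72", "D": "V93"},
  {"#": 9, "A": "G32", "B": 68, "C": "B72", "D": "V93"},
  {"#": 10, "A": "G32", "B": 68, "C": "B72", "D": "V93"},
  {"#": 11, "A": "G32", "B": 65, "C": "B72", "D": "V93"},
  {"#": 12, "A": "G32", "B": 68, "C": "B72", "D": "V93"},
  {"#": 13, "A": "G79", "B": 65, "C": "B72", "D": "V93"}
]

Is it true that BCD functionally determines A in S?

(B=65, C=B69, D=V93): rows 1, 2, 4, 6 → A = G65, G65, G65, G65 ✓
(B=65, C=B72, D=V93): rows 3, 11, 13 → A takes values {G79, G32} — violation
(B=68, C=B72, D=V93): rows 5, 7, 8, 9, 10, 12 → A = G32, G32, G32, G32, G32, G32 ✓
Two rows agree on BCD but differ on A, so BCD → A does not hold.

No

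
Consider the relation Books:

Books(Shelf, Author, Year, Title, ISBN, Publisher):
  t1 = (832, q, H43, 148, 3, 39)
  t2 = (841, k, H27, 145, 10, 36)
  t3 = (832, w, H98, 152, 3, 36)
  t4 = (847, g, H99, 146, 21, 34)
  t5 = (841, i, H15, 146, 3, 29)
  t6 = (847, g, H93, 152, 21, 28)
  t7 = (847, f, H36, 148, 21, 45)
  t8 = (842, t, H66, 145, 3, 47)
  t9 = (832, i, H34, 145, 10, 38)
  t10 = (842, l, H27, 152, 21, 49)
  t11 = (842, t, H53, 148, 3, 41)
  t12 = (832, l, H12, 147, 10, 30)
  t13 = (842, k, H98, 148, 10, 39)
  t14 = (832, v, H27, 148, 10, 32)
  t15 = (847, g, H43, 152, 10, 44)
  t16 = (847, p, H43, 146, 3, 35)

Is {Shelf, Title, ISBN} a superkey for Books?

All 16 rows have distinct {Shelf, Title, ISBN} values, so {Shelf, Title, ISBN} → (all attributes) holds and {Shelf, Title, ISBN} is a superkey.

Yes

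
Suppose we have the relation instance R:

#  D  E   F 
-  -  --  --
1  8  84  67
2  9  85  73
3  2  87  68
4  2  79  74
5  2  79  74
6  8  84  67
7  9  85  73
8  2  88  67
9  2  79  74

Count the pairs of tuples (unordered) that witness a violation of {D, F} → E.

0

(D=8, F=67): all 2 rows agree on E — 0 pairs.
(D=9, F=73): all 2 rows agree on E — 0 pairs.
(D=2, F=74): all 3 rows agree on E — 0 pairs.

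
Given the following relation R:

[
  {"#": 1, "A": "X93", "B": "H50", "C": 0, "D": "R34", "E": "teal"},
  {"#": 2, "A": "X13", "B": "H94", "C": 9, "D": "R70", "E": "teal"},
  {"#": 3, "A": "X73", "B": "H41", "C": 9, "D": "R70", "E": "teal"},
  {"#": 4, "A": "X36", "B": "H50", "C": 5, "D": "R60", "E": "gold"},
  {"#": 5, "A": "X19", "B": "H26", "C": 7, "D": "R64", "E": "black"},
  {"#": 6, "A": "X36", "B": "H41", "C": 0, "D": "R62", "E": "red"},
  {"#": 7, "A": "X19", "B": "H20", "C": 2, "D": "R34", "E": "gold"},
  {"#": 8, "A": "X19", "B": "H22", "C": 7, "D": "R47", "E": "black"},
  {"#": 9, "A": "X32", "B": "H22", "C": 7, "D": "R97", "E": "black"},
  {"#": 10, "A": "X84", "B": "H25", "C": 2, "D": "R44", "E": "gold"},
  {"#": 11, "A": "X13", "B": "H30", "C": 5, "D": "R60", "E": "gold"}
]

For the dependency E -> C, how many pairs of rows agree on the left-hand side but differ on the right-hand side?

E=teal: violating pairs (1,2), (1,3) — 2 pairs.
E=gold: violating pairs (4,7), (4,10), (7,11), (10,11) — 4 pairs.
E=black: all 3 rows agree on C — 0 pairs.

6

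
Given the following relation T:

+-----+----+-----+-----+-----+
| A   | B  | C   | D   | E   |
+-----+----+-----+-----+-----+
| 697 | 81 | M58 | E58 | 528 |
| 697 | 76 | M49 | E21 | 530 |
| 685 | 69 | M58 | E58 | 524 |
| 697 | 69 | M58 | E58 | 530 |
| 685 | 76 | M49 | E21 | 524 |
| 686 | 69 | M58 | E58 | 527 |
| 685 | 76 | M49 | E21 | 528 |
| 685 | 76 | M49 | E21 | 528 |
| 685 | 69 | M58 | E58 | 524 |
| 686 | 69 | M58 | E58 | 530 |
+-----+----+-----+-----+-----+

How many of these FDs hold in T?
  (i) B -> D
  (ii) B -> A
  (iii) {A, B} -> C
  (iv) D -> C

(i) B -> D: every LHS value maps to a single RHS value — holds.
(ii) B -> A: B=76: 4 rows → A takes values {697, 685} — violation; B=69: 5 rows → A takes values {685, 697, 686} — violation — fails.
(iii) {A, B} -> C: every LHS value maps to a single RHS value — holds.
(iv) D -> C: every LHS value maps to a single RHS value — holds.
3 of the 4 dependencies hold.

3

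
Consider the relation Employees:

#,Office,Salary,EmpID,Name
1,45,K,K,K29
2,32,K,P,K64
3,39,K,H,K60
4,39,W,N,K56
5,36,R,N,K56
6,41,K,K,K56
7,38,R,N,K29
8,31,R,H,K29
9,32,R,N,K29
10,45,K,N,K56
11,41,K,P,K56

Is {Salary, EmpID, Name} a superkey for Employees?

Rows 7 and 9 have the same {Salary, EmpID, Name} value (Salary=R, EmpID=N, Name=K29) but are distinct tuples, so {Salary, EmpID, Name} does not determine every attribute — not a superkey.

No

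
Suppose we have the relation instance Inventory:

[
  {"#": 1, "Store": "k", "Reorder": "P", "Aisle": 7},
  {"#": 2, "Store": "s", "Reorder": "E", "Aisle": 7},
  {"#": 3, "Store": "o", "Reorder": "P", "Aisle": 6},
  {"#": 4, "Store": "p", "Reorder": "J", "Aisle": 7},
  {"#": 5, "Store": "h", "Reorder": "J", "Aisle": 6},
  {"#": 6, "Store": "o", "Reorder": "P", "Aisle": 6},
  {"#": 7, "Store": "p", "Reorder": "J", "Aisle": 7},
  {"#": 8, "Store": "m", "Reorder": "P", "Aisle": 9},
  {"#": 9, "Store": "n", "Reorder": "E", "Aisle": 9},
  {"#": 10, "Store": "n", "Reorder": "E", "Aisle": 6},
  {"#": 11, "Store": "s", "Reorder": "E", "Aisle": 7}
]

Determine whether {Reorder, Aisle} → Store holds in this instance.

(Reorder=P, Aisle=7): row 1 → Store = k ✓
(Reorder=E, Aisle=7): rows 2, 11 → Store = s, s ✓
(Reorder=P, Aisle=6): rows 3, 6 → Store = o, o ✓
(Reorder=J, Aisle=7): rows 4, 7 → Store = p, p ✓
(Reorder=J, Aisle=6): row 5 → Store = h ✓
(Reorder=P, Aisle=9): row 8 → Store = m ✓
(Reorder=E, Aisle=9): row 9 → Store = n ✓
(Reorder=E, Aisle=6): row 10 → Store = n ✓
Every {Reorder, Aisle} value is associated with a single Store value, so {Reorder, Aisle} → Store holds.

Yes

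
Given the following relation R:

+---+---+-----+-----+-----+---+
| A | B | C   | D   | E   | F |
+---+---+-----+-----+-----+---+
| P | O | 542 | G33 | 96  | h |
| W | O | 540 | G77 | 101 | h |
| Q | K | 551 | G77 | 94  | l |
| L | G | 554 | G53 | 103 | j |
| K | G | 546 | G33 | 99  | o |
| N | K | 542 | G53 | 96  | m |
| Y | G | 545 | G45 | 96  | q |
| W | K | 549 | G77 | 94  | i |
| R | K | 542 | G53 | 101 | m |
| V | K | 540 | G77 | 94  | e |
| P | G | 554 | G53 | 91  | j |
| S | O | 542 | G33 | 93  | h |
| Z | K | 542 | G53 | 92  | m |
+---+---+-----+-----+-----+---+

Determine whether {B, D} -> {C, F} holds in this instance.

No

(B=O, D=G33): 2 rows → {C,F} = (542, h), (542, h) ✓
(B=O, D=G77): 1 row → {C,F} = (540, h) ✓
(B=K, D=G77): 3 rows → {C,F} takes values {(551, l), (549, i), (540, e)} — violation
(B=G, D=G53): 2 rows → {C,F} = (554, j), (554, j) ✓
(B=G, D=G33): 1 row → {C,F} = (546, o) ✓
(B=K, D=G53): 3 rows → {C,F} = (542, m), (542, m), (542, m) ✓
(B=G, D=G45): 1 row → {C,F} = (545, q) ✓
Two rows agree on {B, D} but differ on {C, F}, so {B, D} -> {C, F} does not hold.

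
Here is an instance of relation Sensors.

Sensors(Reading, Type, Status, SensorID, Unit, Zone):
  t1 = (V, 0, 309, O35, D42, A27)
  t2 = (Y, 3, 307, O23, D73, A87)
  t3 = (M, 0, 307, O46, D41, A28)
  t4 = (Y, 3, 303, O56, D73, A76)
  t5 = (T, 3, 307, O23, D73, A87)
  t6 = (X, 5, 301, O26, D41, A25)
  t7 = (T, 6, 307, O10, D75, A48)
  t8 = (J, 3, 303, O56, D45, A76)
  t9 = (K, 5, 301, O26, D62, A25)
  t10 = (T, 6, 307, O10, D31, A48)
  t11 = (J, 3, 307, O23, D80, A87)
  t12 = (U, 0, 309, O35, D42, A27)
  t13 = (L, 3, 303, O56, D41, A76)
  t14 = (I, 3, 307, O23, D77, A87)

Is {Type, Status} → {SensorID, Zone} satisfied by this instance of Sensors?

(Type=0, Status=309): rows 1, 12 → {SensorID,Zone} = (O35, A27), (O35, A27) ✓
(Type=3, Status=307): rows 2, 5, 11, 14 → {SensorID,Zone} = (O23, A87), (O23, A87), (O23, A87), (O23, A87) ✓
(Type=0, Status=307): row 3 → {SensorID,Zone} = (O46, A28) ✓
(Type=3, Status=303): rows 4, 8, 13 → {SensorID,Zone} = (O56, A76), (O56, A76), (O56, A76) ✓
(Type=5, Status=301): rows 6, 9 → {SensorID,Zone} = (O26, A25), (O26, A25) ✓
(Type=6, Status=307): rows 7, 10 → {SensorID,Zone} = (O10, A48), (O10, A48) ✓
Every {Type, Status} value is associated with a single {SensorID, Zone} value, so {Type, Status} → {SensorID, Zone} holds.

Yes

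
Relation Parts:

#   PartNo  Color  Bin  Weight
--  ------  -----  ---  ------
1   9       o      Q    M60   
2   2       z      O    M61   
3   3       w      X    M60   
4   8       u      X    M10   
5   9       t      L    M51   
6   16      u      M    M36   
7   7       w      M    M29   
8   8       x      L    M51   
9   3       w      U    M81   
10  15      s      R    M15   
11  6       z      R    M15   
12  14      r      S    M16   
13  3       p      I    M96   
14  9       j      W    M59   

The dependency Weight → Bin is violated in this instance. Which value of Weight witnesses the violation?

M60

Weight=M60: rows 1, 3 → Bin takes values {Q, X} — violation
Weight=M61: row 2 → Bin = O ✓
Weight=M10: row 4 → Bin = X ✓
Weight=M51: rows 5, 8 → Bin = L, L ✓
Weight=M36: row 6 → Bin = M ✓
Weight=M29: row 7 → Bin = M ✓
Weight=M81: row 9 → Bin = U ✓
Weight=M15: rows 10, 11 → Bin = R, R ✓
Weight=M16: row 12 → Bin = S ✓
Weight=M96: row 13 → Bin = I ✓
Weight=M59: row 14 → Bin = W ✓
The only Weight value with inconsistent Bin is Weight=M60.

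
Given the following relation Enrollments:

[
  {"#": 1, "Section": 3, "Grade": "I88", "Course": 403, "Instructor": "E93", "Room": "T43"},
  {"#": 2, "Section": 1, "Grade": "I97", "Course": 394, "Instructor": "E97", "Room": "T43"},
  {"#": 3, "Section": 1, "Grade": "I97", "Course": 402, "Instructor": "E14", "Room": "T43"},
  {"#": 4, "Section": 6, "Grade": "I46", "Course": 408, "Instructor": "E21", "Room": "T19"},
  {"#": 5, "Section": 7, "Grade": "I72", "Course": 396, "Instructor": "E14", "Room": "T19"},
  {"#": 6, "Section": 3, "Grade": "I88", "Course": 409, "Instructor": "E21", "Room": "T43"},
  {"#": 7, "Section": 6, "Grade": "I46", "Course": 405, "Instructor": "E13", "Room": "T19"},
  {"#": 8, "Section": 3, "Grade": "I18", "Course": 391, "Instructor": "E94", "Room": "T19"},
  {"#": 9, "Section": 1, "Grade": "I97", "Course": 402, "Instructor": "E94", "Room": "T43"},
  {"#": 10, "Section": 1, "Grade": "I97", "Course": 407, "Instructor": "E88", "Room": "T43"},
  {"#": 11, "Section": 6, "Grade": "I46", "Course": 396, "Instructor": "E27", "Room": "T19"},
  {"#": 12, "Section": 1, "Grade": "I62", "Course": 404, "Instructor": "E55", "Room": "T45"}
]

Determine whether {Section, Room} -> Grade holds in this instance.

Yes

(Section=3, Room=T43): rows 1, 6 → Grade = I88, I88 ✓
(Section=1, Room=T43): rows 2, 3, 9, 10 → Grade = I97, I97, I97, I97 ✓
(Section=6, Room=T19): rows 4, 7, 11 → Grade = I46, I46, I46 ✓
(Section=7, Room=T19): row 5 → Grade = I72 ✓
(Section=3, Room=T19): row 8 → Grade = I18 ✓
(Section=1, Room=T45): row 12 → Grade = I62 ✓
Every {Section, Room} value is associated with a single Grade value, so {Section, Room} -> Grade holds.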